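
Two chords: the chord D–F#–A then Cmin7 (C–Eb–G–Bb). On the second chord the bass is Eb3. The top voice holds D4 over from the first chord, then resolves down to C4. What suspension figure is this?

7–6 suspension.

At the second chord the bass is Eb3. The suspended D4 lies a seventh above the bass; after resolving down by step to C4, the interval above the bass becomes a sixth.
Suspension figures are named by those two intervals: 7–6.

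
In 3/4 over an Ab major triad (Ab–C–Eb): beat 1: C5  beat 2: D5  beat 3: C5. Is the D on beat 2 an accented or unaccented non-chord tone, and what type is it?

Unaccented neighbor tone.

The harmony at that moment is Ab major triad (Ab, C, Eb); D5 is not a chord tone.
It is approached by step up from C5 and left by step down to C5.
Step away and step back to the same note — a neighbor tone (upper neighbor).
It falls on a weak beat, so it is unaccented.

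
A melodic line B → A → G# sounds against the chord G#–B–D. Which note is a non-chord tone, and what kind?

The harmony at that moment is G# diminished triad (G#, B, D); A is not a chord tone.
It is approached by step down from B and left by step down to G#.
Step in, step out in the same direction — a passing tone.

A is a passing tone.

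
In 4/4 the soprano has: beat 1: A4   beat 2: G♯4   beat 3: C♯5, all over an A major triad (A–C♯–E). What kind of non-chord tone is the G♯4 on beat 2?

Escape tone.

The harmony at that moment is A major triad (A, C♯, E); G♯4 is not a chord tone.
It is approached by step down from A4 and left by leap up to C♯5.
Step in, leap out, on a weak beat — an escape tone.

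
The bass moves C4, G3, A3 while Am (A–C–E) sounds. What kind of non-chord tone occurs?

The harmony at that moment is A minor triad (A, C, E); G3 is not a chord tone.
It is approached by leap down from C4 and left by step up to A3.
Leap in, step out — an appoggiatura.

G3 is an appoggiatura.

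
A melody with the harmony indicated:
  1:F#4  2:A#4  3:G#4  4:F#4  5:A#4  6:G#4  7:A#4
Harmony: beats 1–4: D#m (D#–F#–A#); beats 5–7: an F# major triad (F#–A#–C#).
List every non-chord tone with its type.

The harmony at that moment is D# minor triad (D#, F#, A#); G#4 is not a chord tone.
It is approached by step down from A#4 and left by step down to F#4.
Step in, step out in the same direction — a passing tone.
The harmony at that moment is F# major triad (F#, A#, C#); G#4 is not a chord tone.
It is approached by step down from A#4 and left by step up to A#4.
Step away and step back to the same note — a neighbor tone (lower neighbor).

G#4 (beat 3) — passing tone; G#4 (beat 6) — neighbor tone.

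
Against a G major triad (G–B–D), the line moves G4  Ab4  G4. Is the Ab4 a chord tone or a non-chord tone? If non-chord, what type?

The harmony at that moment is G major triad (G, B, D); Ab4 is not a chord tone.
It is approached by step up from G4 and left by step down to G4.
Step away and step back to the same note — a neighbor tone (upper neighbor).

Non-chord tone — a neighbor tone.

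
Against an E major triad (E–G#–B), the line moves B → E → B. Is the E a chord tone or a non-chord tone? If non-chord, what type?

Chord tone (the root of E major triad).

E major triad contains E, G#, B; E is the root, so it is a chord tone.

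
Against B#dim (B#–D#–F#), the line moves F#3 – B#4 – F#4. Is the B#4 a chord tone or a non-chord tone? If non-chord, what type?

B# diminished triad contains B#, D#, F#; B# is the root, so it is a chord tone.

Chord tone (the root of B# diminished triad).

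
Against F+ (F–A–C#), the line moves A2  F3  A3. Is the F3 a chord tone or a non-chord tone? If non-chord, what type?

F augmented triad contains F, A, C#; F is the root, so it is a chord tone.

Chord tone (the root of F augmented triad).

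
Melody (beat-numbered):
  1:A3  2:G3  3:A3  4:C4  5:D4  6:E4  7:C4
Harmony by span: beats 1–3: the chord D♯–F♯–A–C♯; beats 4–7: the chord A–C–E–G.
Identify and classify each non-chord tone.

G3 (beat 2) — neighbor tone; D4 (beat 5) — passing tone.

The harmony at that moment is D♯ half-diminished seventh chord (D♯, F♯, A, C♯); G3 is not a chord tone.
It is approached by step down from A3 and left by step up to A3.
Step away and step back to the same note — a neighbor tone (lower neighbor).
The harmony at that moment is A minor seventh chord (A, C, E, G); D4 is not a chord tone.
It is approached by step up from C4 and left by step up to E4.
Step in, step out in the same direction — a passing tone.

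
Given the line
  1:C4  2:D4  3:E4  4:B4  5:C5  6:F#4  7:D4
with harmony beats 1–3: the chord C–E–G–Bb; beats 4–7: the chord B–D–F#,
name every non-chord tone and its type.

The harmony at that moment is C dominant seventh chord (C, E, G, Bb); D4 is not a chord tone.
It is approached by step up from C4 and left by step up to E4.
Step in, step out in the same direction — a passing tone.
The harmony at that moment is B minor triad (B, D, F#); C5 is not a chord tone.
It is approached by step up from B4 and left by leap down to F#4.
Step in, leap out — an escape tone.

D4 (beat 2) — passing tone; C5 (beat 5) — escape tone.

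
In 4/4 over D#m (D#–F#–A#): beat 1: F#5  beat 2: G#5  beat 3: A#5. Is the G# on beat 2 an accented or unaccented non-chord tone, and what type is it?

The harmony at that moment is D# minor triad (D#, F#, A#); G#5 is not a chord tone.
It is approached by step up from F#5 and left by step up to A#5.
Step in, step out in the same direction — a passing tone.
It falls on a weak beat, so it is unaccented.

Unaccented passing tone.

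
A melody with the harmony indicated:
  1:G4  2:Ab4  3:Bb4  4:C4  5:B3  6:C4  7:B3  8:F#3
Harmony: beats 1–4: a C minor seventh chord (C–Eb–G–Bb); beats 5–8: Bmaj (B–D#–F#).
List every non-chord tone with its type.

Ab4 (beat 2) — passing tone; C4 (beat 6) — neighbor tone.

The harmony at that moment is C minor seventh chord (C, Eb, G, Bb); Ab4 is not a chord tone.
It is approached by step up from G4 and left by step up to Bb4.
Step in, step out in the same direction — a passing tone.
The harmony at that moment is B major triad (B, D#, F#); C4 is not a chord tone.
It is approached by step up from B3 and left by step down to B3.
Step away and step back to the same note — a neighbor tone (upper neighbor).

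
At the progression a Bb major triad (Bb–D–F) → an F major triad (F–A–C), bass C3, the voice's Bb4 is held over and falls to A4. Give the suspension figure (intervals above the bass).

At the second chord the bass is C3. The suspended Bb4 lies a seventh above the bass; after resolving down by step to A4, the interval above the bass becomes a sixth.
Suspension figures are named by those two intervals: 7–6.

7–6 suspension.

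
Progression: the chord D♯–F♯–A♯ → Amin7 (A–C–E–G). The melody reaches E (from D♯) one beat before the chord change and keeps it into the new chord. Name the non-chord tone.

E is an anticipation.

The harmony at that moment is D♯ minor triad (D♯, F♯, A♯); E is not a chord tone.
It is approached by step up from D♯ and then sustained as the same pitch into the next harmony.
Arriving early and becoming a chord tone when the harmony changes — an anticipation.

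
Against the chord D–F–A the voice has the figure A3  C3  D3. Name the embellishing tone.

C3 is an appoggiatura.

The harmony at that moment is D minor triad (D, F, A); C3 is not a chord tone.
It is approached by leap down from A3 and left by step up to D3.
Leap in, step out — an appoggiatura.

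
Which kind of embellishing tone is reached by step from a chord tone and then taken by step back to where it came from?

Neighbor tone.

Approach: by step. Departure: by step in the opposite direction, back to the starting pitch.
Stepwise on both sides but reversing to return to the same chord tone — a neighbor tone. (Had it continued onward in the same direction it would be a passing tone instead.)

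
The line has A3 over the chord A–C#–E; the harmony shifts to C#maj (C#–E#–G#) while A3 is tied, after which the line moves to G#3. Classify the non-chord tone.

A3 is a suspension.

The harmony at that moment is C# major triad (C#, E#, G#); A3 is not a chord tone.
It is held over (the same pitch as the preceding A3) and left by step down to G#3.
Held over from the previous chord and resolving down by step — a suspension.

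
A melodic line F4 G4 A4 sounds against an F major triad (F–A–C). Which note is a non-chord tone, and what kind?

The harmony at that moment is F major triad (F, A, C); G4 is not a chord tone.
It is approached by step up from F4 and left by step up to A4.
Step in, step out in the same direction — a passing tone.

G4 is a passing tone.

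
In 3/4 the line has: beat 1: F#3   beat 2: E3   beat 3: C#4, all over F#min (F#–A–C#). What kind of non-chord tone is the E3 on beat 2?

Escape tone.

The harmony at that moment is F# minor triad (F#, A, C#); E3 is not a chord tone.
It is approached by step down from F#3 and left by leap up to C#4.
Step in, leap out, on a weak beat — an escape tone.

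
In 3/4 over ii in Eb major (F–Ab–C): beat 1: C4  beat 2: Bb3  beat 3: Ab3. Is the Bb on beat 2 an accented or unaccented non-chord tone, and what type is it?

The harmony at that moment is F minor triad (F, Ab, C); Bb3 is not a chord tone.
It is approached by step down from C4 and left by step down to Ab3.
Step in, step out in the same direction — a passing tone.
It falls on a weak beat, so it is unaccented.

Unaccented passing tone.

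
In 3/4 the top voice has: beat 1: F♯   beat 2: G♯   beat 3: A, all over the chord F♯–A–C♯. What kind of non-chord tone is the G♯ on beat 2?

The harmony at that moment is F♯ minor triad (F♯, A, C♯); G♯ is not a chord tone.
It is approached by step up from F♯ and left by step up to A.
Step in, step out in the same direction — a passing tone.

Passing tone.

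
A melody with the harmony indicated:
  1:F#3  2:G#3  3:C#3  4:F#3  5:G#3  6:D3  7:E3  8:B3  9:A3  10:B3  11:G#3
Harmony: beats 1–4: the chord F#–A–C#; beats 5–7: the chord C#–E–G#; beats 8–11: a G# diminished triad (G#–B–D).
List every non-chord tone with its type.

The harmony at that moment is F# minor triad (F#, A, C#); G#3 is not a chord tone.
It is approached by step up from F#3 and left by leap down to C#3.
Step in, leap out — an escape tone.
The harmony at that moment is C# minor triad (C#, E, G#); D3 is not a chord tone.
It is approached by leap down from G#3 and left by step up to E3.
Leap in, step out — an appoggiatura.
The harmony at that moment is G# diminished triad (G#, B, D); A3 is not a chord tone.
It is approached by step down from B3 and left by step up to B3.
Step away and step back to the same note — a neighbor tone (lower neighbor).

G#3 (beat 2) — escape tone; D3 (beat 6) — appoggiatura; A3 (beat 9) — neighbor tone.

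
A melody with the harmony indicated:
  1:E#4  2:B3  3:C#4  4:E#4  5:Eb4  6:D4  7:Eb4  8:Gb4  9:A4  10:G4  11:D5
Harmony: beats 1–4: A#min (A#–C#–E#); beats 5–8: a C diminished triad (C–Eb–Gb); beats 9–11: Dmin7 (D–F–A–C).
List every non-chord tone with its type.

The harmony at that moment is A# minor triad (A#, C#, E#); B3 is not a chord tone.
It is approached by leap down from E#4 and left by step up to C#4.
Leap in, step out — an appoggiatura.
The harmony at that moment is C diminished triad (C, Eb, Gb); D4 is not a chord tone.
It is approached by step down from Eb4 and left by step up to Eb4.
Step away and step back to the same note — a neighbor tone (lower neighbor).
The harmony at that moment is D minor seventh chord (D, F, A, C); G4 is not a chord tone.
It is approached by step down from A4 and left by leap up to D5.
Step in, leap out — an escape tone.

B3 (beat 2) — appoggiatura; D4 (beat 6) — neighbor tone; G4 (beat 10) — escape tone.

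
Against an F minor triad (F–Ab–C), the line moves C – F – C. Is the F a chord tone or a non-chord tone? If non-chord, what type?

F minor triad contains F, Ab, C; F is the root, so it is a chord tone.

Chord tone (the root of F minor triad).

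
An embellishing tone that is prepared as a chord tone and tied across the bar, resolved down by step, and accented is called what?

Approach: by preparation — the pitch is first a chord tone, then held (tied or repeated) while the harmony changes under it. Departure: down by step. Metric position: strong.
A prepared dissonance that resolves downward by step — a suspension. (The same figure resolving upward would be a retardation.)

Suspension.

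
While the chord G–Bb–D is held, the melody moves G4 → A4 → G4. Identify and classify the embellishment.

A4 is a neighbor tone.

The harmony at that moment is G minor triad (G, Bb, D); A4 is not a chord tone.
It is approached by step up from G4 and left by step down to G4.
Step away and step back to the same note — a neighbor tone (upper neighbor).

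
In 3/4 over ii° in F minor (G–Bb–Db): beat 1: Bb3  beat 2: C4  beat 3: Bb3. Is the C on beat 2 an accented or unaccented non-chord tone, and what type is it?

The harmony at that moment is G diminished triad (G, Bb, Db); C4 is not a chord tone.
It is approached by step up from Bb3 and left by step down to Bb3.
Step away and step back to the same note — a neighbor tone (upper neighbor).
It falls on a weak beat, so it is unaccented.

Unaccented neighbor tone.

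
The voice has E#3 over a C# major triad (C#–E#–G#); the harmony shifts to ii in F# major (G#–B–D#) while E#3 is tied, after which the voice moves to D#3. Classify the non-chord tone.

E#3 is a suspension.

The harmony at that moment is G# minor triad (G#, B, D#); E#3 is not a chord tone.
It is held over (the same pitch as the preceding E#3) and left by step down to D#3.
Held over from the previous chord and resolving down by step — a suspension.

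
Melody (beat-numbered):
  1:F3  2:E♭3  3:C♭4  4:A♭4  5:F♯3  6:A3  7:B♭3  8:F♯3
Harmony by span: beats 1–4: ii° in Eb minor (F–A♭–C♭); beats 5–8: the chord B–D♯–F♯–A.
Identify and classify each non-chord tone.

The harmony at that moment is F diminished triad (F, A♭, C♭); E♭3 is not a chord tone.
It is approached by step down from F3 and left by leap up to C♭4.
Step in, leap out — an escape tone.
The harmony at that moment is B dominant seventh chord (B, D♯, F♯, A); B♭3 is not a chord tone.
It is approached by step up from A3 and left by leap down to F♯3.
Step in, leap out — an escape tone.

E♭3 (beat 2) — escape tone; B♭3 (beat 7) — escape tone.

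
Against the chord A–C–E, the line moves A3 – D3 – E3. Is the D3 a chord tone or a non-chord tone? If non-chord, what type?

Non-chord tone — an appoggiatura.

The harmony at that moment is A minor triad (A, C, E); D3 is not a chord tone.
It is approached by leap down from A3 and left by step up to E3.
Leap in, step out — an appoggiatura.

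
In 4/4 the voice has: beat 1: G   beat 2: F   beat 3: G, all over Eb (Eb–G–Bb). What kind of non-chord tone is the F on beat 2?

The harmony at that moment is Eb major triad (Eb, G, Bb); F is not a chord tone.
It is approached by step down from G and left by step up to G.
Step away and step back to the same note — a neighbor tone (lower neighbor).

Lower neighbor tone.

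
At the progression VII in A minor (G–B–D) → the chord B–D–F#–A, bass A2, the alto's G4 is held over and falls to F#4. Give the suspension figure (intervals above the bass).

7–6 suspension.

At the second chord the bass is A2. The suspended G4 lies a seventh above the bass; after resolving down by step to F#4, the interval above the bass becomes a sixth.
Suspension figures are named by those two intervals: 7–6.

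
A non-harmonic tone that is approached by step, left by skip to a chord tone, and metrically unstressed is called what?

Escape tone.

Approach: by step. Departure: by leap. Metric position: weak.
Step in, leap out, from a weak position — an escape tone (échappée). (It is the mirror image of the appoggiatura, which leaps in and steps out on a strong beat.)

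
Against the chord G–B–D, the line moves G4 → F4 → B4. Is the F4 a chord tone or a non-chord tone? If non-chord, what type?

The harmony at that moment is G major triad (G, B, D); F4 is not a chord tone.
It is approached by step down from G4 and left by leap up to B4.
Step in, leap out — an escape tone.

Non-chord tone — an escape tone.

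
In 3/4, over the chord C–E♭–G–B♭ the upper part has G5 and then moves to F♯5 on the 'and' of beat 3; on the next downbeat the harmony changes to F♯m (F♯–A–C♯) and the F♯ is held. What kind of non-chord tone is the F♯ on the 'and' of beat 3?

The harmony at that moment is C minor seventh chord (C, E♭, G, B♭); F♯5 is not a chord tone.
It is approached by step down from G5 and then sustained as the same pitch into the next harmony.
Arriving early and becoming a chord tone when the harmony changes — an anticipation.

Anticipation.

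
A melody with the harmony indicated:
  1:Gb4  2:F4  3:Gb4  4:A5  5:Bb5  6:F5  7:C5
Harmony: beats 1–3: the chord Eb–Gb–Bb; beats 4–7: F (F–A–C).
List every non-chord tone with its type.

F4 (beat 2) — neighbor tone; Bb5 (beat 5) — escape tone.

The harmony at that moment is Eb minor triad (Eb, Gb, Bb); F4 is not a chord tone.
It is approached by step down from Gb4 and left by step up to Gb4.
Step away and step back to the same note — a neighbor tone (lower neighbor).
The harmony at that moment is F major triad (F, A, C); Bb5 is not a chord tone.
It is approached by step up from A5 and left by leap down to F5.
Step in, leap out — an escape tone.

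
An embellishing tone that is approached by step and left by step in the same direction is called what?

Approach: by step. Departure: by step, continuing in the same direction.
Stepwise on both sides with no change of direction means the note fills in the space between two different chord tones — a passing tone. (Had it turned back to its starting note it would be a neighbor tone instead.)

Passing tone.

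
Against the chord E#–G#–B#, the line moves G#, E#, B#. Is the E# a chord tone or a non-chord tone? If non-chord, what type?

E# minor triad contains E#, G#, B#; E# is the root, so it is a chord tone.

Chord tone (the root of E# minor triad).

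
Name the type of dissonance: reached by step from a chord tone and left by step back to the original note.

Approach: by step. Departure: by step in the opposite direction, back to the starting pitch.
Stepwise on both sides but reversing to return to the same chord tone — a neighbor tone. (Had it continued onward in the same direction it would be a passing tone instead.)

Neighbor tone.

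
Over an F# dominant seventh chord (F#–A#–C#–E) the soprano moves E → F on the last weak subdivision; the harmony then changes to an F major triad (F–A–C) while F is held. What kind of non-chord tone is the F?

F is an anticipation.

The harmony at that moment is F# dominant seventh chord (F#, A#, C#, E); F is not a chord tone.
It is approached by step up from E and then sustained as the same pitch into the next harmony.
Arriving early and becoming a chord tone when the harmony changes — an anticipation.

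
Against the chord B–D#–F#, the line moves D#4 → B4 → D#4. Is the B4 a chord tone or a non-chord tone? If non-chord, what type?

Chord tone (the root of B major triad).

B major triad contains B, D#, F#; B is the root, so it is a chord tone.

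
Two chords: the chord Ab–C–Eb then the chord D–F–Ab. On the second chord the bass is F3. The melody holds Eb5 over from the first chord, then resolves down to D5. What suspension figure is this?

At the second chord the bass is F3. The suspended Eb5 lies a seventh above the bass; after resolving down by step to D5, the interval above the bass becomes a sixth.
Suspension figures are named by those two intervals: 7–6.

7–6 suspension.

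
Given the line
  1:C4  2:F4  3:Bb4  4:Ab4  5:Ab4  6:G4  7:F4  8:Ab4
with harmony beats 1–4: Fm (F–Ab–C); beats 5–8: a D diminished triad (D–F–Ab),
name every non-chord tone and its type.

The harmony at that moment is F minor triad (F, Ab, C); Bb4 is not a chord tone.
It is approached by leap up from F4 and left by step down to Ab4.
Leap in, step out — an appoggiatura.
The harmony at that moment is D diminished triad (D, F, Ab); G4 is not a chord tone.
It is approached by step down from Ab4 and left by step down to F4.
Step in, step out in the same direction — a passing tone.

Bb4 (beat 3) — appoggiatura; G4 (beat 6) — passing tone.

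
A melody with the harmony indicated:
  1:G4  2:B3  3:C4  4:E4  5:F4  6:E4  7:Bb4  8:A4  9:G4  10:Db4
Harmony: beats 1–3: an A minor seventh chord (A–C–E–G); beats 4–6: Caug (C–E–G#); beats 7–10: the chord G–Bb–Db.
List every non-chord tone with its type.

B3 (beat 2) — appoggiatura; F4 (beat 5) — neighbor tone; A4 (beat 8) — passing tone.

The harmony at that moment is A minor seventh chord (A, C, E, G); B3 is not a chord tone.
It is approached by leap down from G4 and left by step up to C4.
Leap in, step out — an appoggiatura.
The harmony at that moment is C augmented triad (C, E, G#); F4 is not a chord tone.
It is approached by step up from E4 and left by step down to E4.
Step away and step back to the same note — a neighbor tone (upper neighbor).
The harmony at that moment is G diminished triad (G, Bb, Db); A4 is not a chord tone.
It is approached by step down from Bb4 and left by step down to G4.
Step in, step out in the same direction — a passing tone.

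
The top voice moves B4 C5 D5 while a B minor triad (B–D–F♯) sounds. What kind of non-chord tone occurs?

C5 is a passing tone.

The harmony at that moment is B minor triad (B, D, F♯); C5 is not a chord tone.
It is approached by step up from B4 and left by step up to D5.
Step in, step out in the same direction — a passing tone.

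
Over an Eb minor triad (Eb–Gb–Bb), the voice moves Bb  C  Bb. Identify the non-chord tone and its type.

The harmony at that moment is Eb minor triad (Eb, Gb, Bb); C is not a chord tone.
It is approached by step up from Bb and left by step down to Bb.
Step away and step back to the same note — a neighbor tone (upper neighbor).

C is a neighbor tone.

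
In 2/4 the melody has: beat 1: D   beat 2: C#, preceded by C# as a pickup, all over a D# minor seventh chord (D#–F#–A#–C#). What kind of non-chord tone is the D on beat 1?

Upper neighbor tone.

The harmony at that moment is D# minor seventh chord (D#, F#, A#, C#); D is not a chord tone.
It is approached by step up from C# and left by step down to C#.
Step away and step back to the same note — a neighbor tone (upper neighbor).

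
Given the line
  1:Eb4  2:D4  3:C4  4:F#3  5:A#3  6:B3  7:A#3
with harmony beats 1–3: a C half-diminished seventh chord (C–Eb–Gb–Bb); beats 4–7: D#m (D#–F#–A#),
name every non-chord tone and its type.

D4 (beat 2) — passing tone; B3 (beat 6) — neighbor tone.

The harmony at that moment is C half-diminished seventh chord (C, Eb, Gb, Bb); D4 is not a chord tone.
It is approached by step down from Eb4 and left by step down to C4.
Step in, step out in the same direction — a passing tone.
The harmony at that moment is D# minor triad (D#, F#, A#); B3 is not a chord tone.
It is approached by step up from A#3 and left by step down to A#3.
Step away and step back to the same note — a neighbor tone (upper neighbor).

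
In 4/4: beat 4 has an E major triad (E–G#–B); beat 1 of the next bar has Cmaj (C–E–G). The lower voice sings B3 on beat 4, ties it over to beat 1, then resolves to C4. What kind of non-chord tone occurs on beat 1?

The harmony at that moment is C major triad (C, E, G); B3 is not a chord tone.
It is held over (the same pitch as the preceding B3) and left by step up to C4.
Held over from the previous chord and resolving up by step — a retardation.

Retardation.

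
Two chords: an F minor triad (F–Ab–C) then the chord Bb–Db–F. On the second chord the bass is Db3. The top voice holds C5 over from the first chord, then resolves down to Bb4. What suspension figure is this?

7–6 suspension.

At the second chord the bass is Db3. The suspended C5 lies a seventh above the bass; after resolving down by step to Bb4, the interval above the bass becomes a sixth.
Suspension figures are named by those two intervals: 7–6.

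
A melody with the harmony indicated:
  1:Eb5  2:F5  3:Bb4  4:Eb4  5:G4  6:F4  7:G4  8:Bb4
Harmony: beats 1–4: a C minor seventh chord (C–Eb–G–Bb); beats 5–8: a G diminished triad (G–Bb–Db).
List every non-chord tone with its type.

The harmony at that moment is C minor seventh chord (C, Eb, G, Bb); F5 is not a chord tone.
It is approached by step up from Eb5 and left by leap down to Bb4.
Step in, leap out — an escape tone.
The harmony at that moment is G diminished triad (G, Bb, Db); F4 is not a chord tone.
It is approached by step down from G4 and left by step up to G4.
Step away and step back to the same note — a neighbor tone (lower neighbor).

F5 (beat 2) — escape tone; F4 (beat 6) — neighbor tone.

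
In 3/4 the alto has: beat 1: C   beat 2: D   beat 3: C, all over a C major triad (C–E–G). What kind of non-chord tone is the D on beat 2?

Upper neighbor tone.

The harmony at that moment is C major triad (C, E, G); D is not a chord tone.
It is approached by step up from C and left by step down to C.
Step away and step back to the same note — a neighbor tone (upper neighbor).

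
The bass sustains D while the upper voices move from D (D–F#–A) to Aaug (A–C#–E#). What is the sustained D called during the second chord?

The harmony at that moment is A augmented triad (A, C#, E#); D is not a chord tone.
It is held over (the same pitch as the preceding D) and then sustained as the same pitch into the next harmony.
Sustained through a change of harmony — a pedal tone.

Pedal tone (pedal point).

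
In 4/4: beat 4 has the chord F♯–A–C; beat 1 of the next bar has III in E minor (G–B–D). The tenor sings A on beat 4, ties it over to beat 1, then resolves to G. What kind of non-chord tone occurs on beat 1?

Suspension.

The harmony at that moment is G major triad (G, B, D); A is not a chord tone.
It is held over (the same pitch as the preceding A) and left by step down to G.
Held over from the previous chord and resolving down by step — a suspension.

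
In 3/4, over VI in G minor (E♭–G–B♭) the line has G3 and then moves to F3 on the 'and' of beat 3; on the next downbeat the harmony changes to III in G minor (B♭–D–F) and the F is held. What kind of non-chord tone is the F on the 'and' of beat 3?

Anticipation.

The harmony at that moment is E♭ major triad (E♭, G, B♭); F3 is not a chord tone.
It is approached by step down from G3 and then sustained as the same pitch into the next harmony.
Arriving early and becoming a chord tone when the harmony changes — an anticipation.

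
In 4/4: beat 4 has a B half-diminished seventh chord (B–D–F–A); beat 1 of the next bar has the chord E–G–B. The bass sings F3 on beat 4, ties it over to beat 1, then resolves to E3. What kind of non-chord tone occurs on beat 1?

Suspension.

The harmony at that moment is E minor triad (E, G, B); F3 is not a chord tone.
It is held over (the same pitch as the preceding F3) and left by step down to E3.
Held over from the previous chord and resolving down by step — a suspension.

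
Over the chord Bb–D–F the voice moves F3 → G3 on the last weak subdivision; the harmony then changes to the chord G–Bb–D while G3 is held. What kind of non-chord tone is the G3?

The harmony at that moment is Bb major triad (Bb, D, F); G3 is not a chord tone.
It is approached by step up from F3 and then sustained as the same pitch into the next harmony.
Arriving early and becoming a chord tone when the harmony changes — an anticipation.

G3 is an anticipation.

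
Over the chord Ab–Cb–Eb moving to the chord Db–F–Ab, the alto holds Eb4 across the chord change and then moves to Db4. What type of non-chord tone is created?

The harmony at that moment is Db major triad (Db, F, Ab); Eb4 is not a chord tone.
It is held over (the same pitch as the preceding Eb4) and left by step down to Db4.
Held over from the previous chord and resolving down by step — a suspension.

Eb4 is a suspension.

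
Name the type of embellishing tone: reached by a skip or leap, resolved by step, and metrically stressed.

Approach: by leap. Departure: by step. Metric position: strong.
Leap in, step out, in a metrically strong position — an appoggiatura. (It is the mirror image of the escape tone, which steps in and leaps out from a weak position.)

Appoggiatura.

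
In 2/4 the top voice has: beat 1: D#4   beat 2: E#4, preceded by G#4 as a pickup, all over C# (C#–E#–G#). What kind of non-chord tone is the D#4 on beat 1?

Appoggiatura.

The harmony at that moment is C# major triad (C#, E#, G#); D#4 is not a chord tone.
It is approached by leap down from G#4 and left by step up to E#4.
Leap in, step out, metrically accented — an appoggiatura.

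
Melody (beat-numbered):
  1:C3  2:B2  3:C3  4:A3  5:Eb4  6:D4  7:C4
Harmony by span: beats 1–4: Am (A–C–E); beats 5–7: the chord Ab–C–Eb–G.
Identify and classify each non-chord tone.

The harmony at that moment is A minor triad (A, C, E); B2 is not a chord tone.
It is approached by step down from C3 and left by step up to C3.
Step away and step back to the same note — a neighbor tone (lower neighbor).
The harmony at that moment is Ab major seventh chord (Ab, C, Eb, G); D4 is not a chord tone.
It is approached by step down from Eb4 and left by step down to C4.
Step in, step out in the same direction — a passing tone.

B2 (beat 2) — neighbor tone; D4 (beat 6) — passing tone.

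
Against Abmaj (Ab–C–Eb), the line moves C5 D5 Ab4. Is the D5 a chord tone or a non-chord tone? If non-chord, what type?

The harmony at that moment is Ab major triad (Ab, C, Eb); D5 is not a chord tone.
It is approached by step up from C5 and left by leap down to Ab4.
Step in, leap out — an escape tone.

Non-chord tone — an escape tone.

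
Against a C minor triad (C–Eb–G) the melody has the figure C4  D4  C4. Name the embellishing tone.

The harmony at that moment is C minor triad (C, Eb, G); D4 is not a chord tone.
It is approached by step up from C4 and left by step down to C4.
Step away and step back to the same note — a neighbor tone (upper neighbor).

D4 is a neighbor tone.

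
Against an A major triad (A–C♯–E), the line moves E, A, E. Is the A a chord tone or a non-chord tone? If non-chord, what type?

Chord tone (the root of A major triad).

A major triad contains A, C♯, E; A is the root, so it is a chord tone.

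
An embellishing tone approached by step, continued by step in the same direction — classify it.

Passing tone.

Approach: by step. Departure: by step, continuing in the same direction.
Stepwise on both sides with no change of direction means the note fills in the space between two different chord tones — a passing tone. (Had it turned back to its starting note it would be a neighbor tone instead.)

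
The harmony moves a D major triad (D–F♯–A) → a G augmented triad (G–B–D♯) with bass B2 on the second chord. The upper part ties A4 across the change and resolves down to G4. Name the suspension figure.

At the second chord the bass is B2. The suspended A4 lies a seventh above the bass; after resolving down by step to G4, the interval above the bass becomes a sixth.
Suspension figures are named by those two intervals: 7–6.

7–6 suspension.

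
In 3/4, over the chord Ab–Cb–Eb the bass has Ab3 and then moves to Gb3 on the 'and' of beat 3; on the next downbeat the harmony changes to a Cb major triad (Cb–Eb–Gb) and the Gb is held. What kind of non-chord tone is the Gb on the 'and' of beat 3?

The harmony at that moment is Ab minor triad (Ab, Cb, Eb); Gb3 is not a chord tone.
It is approached by step down from Ab3 and then sustained as the same pitch into the next harmony.
Arriving early and becoming a chord tone when the harmony changes — an anticipation.

Anticipation.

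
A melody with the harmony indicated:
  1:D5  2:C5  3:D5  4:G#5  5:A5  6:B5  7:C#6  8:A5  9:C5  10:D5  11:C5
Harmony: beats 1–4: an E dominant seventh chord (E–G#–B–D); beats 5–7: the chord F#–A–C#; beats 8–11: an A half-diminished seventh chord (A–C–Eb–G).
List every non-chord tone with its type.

The harmony at that moment is E dominant seventh chord (E, G#, B, D); C5 is not a chord tone.
It is approached by step down from D5 and left by step up to D5.
Step away and step back to the same note — a neighbor tone (lower neighbor).
The harmony at that moment is F# minor triad (F#, A, C#); B5 is not a chord tone.
It is approached by step up from A5 and left by step up to C#6.
Step in, step out in the same direction — a passing tone.
The harmony at that moment is A half-diminished seventh chord (A, C, Eb, G); D5 is not a chord tone.
It is approached by step up from C5 and left by step down to C5.
Step away and step back to the same note — a neighbor tone (upper neighbor).

C5 (beat 2) — neighbor tone; B5 (beat 6) — passing tone; D5 (beat 10) — neighbor tone.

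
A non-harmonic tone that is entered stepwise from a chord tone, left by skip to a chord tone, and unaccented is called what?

Escape tone.

Approach: by step. Departure: by leap. Metric position: weak.
Step in, leap out, from a weak position — an escape tone (échappée). (It is the mirror image of the appoggiatura, which leaps in and steps out on a strong beat.)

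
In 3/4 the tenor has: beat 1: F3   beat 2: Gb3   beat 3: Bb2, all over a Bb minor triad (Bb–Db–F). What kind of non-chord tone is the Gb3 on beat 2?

The harmony at that moment is Bb minor triad (Bb, Db, F); Gb3 is not a chord tone.
It is approached by step up from F3 and left by leap down to Bb2.
Step in, leap out, on a weak beat — an escape tone.

Escape tone.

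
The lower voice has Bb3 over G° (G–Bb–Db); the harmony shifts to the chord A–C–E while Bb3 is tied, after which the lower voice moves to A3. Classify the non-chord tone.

The harmony at that moment is A minor triad (A, C, E); Bb3 is not a chord tone.
It is held over (the same pitch as the preceding Bb3) and left by step down to A3.
Held over from the previous chord and resolving down by step — a suspension.

Bb3 is a suspension.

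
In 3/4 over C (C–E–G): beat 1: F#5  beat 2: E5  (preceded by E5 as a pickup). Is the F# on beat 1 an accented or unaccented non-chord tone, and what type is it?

Accented neighbor tone.

The harmony at that moment is C major triad (C, E, G); F#5 is not a chord tone.
It is approached by step up from E5 and left by step down to E5.
Step away and step back to the same note — a neighbor tone (upper neighbor).
It falls on the downbeat, so it is accented.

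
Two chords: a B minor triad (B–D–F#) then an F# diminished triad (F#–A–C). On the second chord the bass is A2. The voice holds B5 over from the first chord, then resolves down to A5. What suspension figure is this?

At the second chord the bass is A2. The suspended B5 lies a ninth above the bass; after resolving down by step to A5, the interval above the bass becomes an octave.
Suspension figures are named by those two intervals: 9–8.

9–8 suspension.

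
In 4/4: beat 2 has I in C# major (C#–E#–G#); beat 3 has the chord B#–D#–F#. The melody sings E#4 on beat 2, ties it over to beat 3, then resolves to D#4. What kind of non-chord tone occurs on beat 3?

Suspension.

The harmony at that moment is B# diminished triad (B#, D#, F#); E#4 is not a chord tone.
It is held over (the same pitch as the preceding E#4) and left by step down to D#4.
Held over from the previous chord and resolving down by step — a suspension.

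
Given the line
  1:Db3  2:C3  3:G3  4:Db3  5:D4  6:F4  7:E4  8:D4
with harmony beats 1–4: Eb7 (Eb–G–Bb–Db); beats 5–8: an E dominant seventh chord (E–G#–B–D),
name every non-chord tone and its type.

The harmony at that moment is Eb dominant seventh chord (Eb, G, Bb, Db); C3 is not a chord tone.
It is approached by step down from Db3 and left by leap up to G3.
Step in, leap out — an escape tone.
The harmony at that moment is E dominant seventh chord (E, G#, B, D); F4 is not a chord tone.
It is approached by leap up from D4 and left by step down to E4.
Leap in, step out — an appoggiatura.

C3 (beat 2) — escape tone; F4 (beat 6) — appoggiatura.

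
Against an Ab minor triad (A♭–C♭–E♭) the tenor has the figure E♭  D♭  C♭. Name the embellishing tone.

The harmony at that moment is A♭ minor triad (A♭, C♭, E♭); D♭ is not a chord tone.
It is approached by step down from E♭ and left by step down to C♭.
Step in, step out in the same direction — a passing tone.

D♭ is a passing tone.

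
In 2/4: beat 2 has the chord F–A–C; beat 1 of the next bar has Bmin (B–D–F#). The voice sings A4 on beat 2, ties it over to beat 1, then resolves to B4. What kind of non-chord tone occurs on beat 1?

Retardation.

The harmony at that moment is B minor triad (B, D, F#); A4 is not a chord tone.
It is held over (the same pitch as the preceding A4) and left by step up to B4.
Held over from the previous chord and resolving up by step — a retardation.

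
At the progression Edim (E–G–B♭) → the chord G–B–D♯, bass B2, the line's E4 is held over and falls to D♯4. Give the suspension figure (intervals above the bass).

At the second chord the bass is B2. The suspended E4 lies a fourth above the bass; after resolving down by step to D♯4, the interval above the bass becomes a third.
Suspension figures are named by those two intervals: 4–3.

4–3 suspension.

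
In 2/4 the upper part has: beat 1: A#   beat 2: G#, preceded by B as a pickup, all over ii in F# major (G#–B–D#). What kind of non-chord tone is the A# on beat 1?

Passing tone.

The harmony at that moment is G# minor triad (G#, B, D#); A# is not a chord tone.
It is approached by step down from B and left by step down to G#.
Step in, step out in the same direction — a passing tone.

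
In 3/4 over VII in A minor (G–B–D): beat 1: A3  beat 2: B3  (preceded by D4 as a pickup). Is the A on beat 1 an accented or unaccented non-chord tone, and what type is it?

Accented appoggiatura.

The harmony at that moment is G major triad (G, B, D); A3 is not a chord tone.
It is approached by leap down from D4 and left by step up to B3.
Leap in, step out — an appoggiatura.
It falls on the downbeat, so it is accented.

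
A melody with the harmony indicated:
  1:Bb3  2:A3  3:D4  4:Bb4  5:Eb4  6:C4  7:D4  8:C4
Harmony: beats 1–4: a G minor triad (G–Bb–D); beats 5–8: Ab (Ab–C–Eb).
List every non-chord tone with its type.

A3 (beat 2) — escape tone; D4 (beat 7) — neighbor tone.

The harmony at that moment is G minor triad (G, Bb, D); A3 is not a chord tone.
It is approached by step down from Bb3 and left by leap up to D4.
Step in, leap out — an escape tone.
The harmony at that moment is Ab major triad (Ab, C, Eb); D4 is not a chord tone.
It is approached by step up from C4 and left by step down to C4.
Step away and step back to the same note — a neighbor tone (upper neighbor).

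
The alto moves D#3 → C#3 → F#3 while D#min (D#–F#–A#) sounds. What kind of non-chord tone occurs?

The harmony at that moment is D# minor triad (D#, F#, A#); C#3 is not a chord tone.
It is approached by step down from D#3 and left by leap up to F#3.
Step in, leap out — an escape tone.

C#3 is an escape tone.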